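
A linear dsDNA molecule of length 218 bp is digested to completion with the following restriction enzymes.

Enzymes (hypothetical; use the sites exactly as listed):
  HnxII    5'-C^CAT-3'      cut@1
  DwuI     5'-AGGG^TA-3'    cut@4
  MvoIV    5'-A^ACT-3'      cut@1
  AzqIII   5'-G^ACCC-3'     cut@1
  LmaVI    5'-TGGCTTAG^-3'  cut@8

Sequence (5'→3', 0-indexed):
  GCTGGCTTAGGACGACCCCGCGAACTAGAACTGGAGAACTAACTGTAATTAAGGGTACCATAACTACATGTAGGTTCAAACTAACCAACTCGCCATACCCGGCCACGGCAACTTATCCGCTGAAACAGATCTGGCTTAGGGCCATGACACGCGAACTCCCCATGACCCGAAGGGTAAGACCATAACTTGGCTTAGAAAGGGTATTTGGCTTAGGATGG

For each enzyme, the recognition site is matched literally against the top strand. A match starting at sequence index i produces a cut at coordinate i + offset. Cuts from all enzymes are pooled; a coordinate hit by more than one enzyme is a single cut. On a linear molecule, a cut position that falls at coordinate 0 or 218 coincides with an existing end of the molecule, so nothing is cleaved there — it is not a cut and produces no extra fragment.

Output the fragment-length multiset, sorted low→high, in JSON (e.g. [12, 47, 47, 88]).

[3,3,4,4,4,4,4,5,6,6,6,6,6,8,8,9,10,10,11,12,12,14,17,17,29]

Per-enzyme occurrences:
  HnxII (CCAT, off=1): starts [57, 92, 141, 159, 179] → cuts [58, 93, 142, 160, 180]
  DwuI (AGGGTA, off=4): starts [51, 170, 197] → cuts [55, 174, 201]
  MvoIV (AACT, off=1): starts [22, 28, 36, 40, 61, 78, 86, 109, 153, 183] → cuts [23, 29, 37, 41, 62, 79, 87, 110, 154, 184]
  AzqIII (GACCC, off=1): starts [13, 163] → cuts [14, 164]
  LmaVI (TGGCTTAG, off=8): starts [2, 131, 187, 205] → cuts [10, 139, 195, 213]

All cut coordinates (distinct, sorted): [10, 14, 23, 29, 37, 41, 55, 58, 62, 79, 87, 93, 110, 139, 142, 154, 160, 164, 174, 180, 184, 195, 201, 213]

Fragment lengths:
  [0,10): 10 bp
  [10,14): 4 bp
  [14,23): 9 bp
  [23,29): 6 bp
  [29,37): 8 bp
  [37,41): 4 bp
  [41,55): 14 bp
  [55,58): 3 bp
  [58,62): 4 bp
  [62,79): 17 bp
  [79,87): 8 bp
  [87,93): 6 bp
  [93,110): 17 bp
  [110,139): 29 bp
  [139,142): 3 bp
  [142,154): 12 bp
  [154,160): 6 bp
  [160,164): 4 bp
  [164,174): 10 bp
  [174,180): 6 bp
  [180,184): 4 bp
  [184,195): 11 bp
  [195,201): 6 bp
  [201,213): 12 bp
  [213,218): 5 bp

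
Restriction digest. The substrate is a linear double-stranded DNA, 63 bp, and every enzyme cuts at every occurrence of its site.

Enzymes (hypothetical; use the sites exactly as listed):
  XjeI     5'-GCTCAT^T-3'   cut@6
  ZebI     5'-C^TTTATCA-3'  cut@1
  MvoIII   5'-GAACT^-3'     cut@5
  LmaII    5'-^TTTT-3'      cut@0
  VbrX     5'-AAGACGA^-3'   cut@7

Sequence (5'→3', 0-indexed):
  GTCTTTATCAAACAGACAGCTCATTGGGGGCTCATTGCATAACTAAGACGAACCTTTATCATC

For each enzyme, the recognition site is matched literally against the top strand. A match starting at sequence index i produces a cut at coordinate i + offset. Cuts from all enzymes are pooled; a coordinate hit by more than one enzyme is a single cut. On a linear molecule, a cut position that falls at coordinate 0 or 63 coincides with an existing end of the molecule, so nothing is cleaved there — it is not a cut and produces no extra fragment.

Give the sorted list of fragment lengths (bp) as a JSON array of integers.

Site scan:
  XjeI (GCTCATT, off=6): starts [18, 29] → cuts [24, 35]
  ZebI (CTTTATCA, off=1): starts [2, 53] → cuts [3, 54]
  MvoIII (GAACT, off=5): no sites
  LmaII (TTTT, off=0): no sites
  VbrX (AAGACGA, off=7): starts [44] → cuts [51]

Pooled cuts: [3, 24, 35, 51, 54]

Fragments:
  [0,3): 3 bp
  [3,24): 21 bp
  [24,35): 11 bp
  [35,51): 16 bp
  [51,54): 3 bp
  [54,63): 9 bp

[3,3,9,11,16,21]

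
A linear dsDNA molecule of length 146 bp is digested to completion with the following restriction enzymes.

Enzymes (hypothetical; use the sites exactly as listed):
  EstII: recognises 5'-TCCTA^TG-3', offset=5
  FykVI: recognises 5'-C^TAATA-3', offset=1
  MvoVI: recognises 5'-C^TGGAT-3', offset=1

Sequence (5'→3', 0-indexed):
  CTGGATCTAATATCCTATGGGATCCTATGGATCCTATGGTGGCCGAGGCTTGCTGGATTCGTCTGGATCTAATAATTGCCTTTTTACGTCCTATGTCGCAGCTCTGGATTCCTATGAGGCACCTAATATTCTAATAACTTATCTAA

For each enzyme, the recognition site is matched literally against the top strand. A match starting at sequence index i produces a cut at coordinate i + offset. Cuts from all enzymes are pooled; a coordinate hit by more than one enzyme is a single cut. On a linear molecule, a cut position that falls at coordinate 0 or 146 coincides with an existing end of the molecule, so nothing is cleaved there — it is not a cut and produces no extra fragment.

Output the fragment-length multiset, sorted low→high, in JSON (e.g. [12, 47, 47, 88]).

[1,6,6,8,9,9,10,10,10,10,11,15,17,24]

Scan for sites:
  EstII (TCCTATG, off=5): starts [12, 22, 31, 88, 109] → cuts [17, 27, 36, 93, 114]
  FykVI (CTAATA, off=1): starts [6, 68, 122, 130] → cuts [7, 69, 123, 131]
  MvoVI (CTGGAT, off=1): starts [0, 52, 62, 103] → cuts [1, 53, 63, 104]

All cut coordinates (distinct, sorted): [1, 7, 17, 27, 36, 53, 63, 69, 93, 104, 114, 123, 131]

Fragment lengths:
  [0,1): 1 bp
  [1,7): 6 bp
  [7,17): 10 bp
  [17,27): 10 bp
  [27,36): 9 bp
  [36,53): 17 bp
  [53,63): 10 bp
  [63,69): 6 bp
  [69,93): 24 bp
  [93,104): 11 bp
  [104,114): 10 bp
  [114,123): 9 bp
  [123,131): 8 bp
  [131,146): 15 bp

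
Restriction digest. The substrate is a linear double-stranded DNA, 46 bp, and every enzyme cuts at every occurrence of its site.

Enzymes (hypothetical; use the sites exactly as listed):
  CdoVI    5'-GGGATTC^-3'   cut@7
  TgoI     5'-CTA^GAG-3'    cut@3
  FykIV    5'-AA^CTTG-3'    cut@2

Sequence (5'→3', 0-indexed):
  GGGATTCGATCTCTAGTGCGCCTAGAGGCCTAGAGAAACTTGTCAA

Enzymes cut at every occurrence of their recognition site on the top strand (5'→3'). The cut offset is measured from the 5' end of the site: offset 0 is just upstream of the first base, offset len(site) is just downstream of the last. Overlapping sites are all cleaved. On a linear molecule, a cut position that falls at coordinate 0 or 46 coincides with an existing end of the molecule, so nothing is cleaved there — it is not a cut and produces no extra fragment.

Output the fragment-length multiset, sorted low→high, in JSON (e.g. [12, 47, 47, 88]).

Per-enzyme occurrences:
  CdoVI GGGATTC/7: at [0] ⇒ [7]
  TgoI CTAGAG/3: at [21, 29] ⇒ [24, 32]
  FykIV AACTTG/2: at [36] ⇒ [38]

All cut coordinates (distinct, sorted): [7, 24, 32, 38]

Fragment lengths:
  [0,7): 7 bp
  [7,24): 17 bp
  [24,32): 8 bp
  [32,38): 6 bp
  [38,46): 8 bp

[6,7,8,8,17]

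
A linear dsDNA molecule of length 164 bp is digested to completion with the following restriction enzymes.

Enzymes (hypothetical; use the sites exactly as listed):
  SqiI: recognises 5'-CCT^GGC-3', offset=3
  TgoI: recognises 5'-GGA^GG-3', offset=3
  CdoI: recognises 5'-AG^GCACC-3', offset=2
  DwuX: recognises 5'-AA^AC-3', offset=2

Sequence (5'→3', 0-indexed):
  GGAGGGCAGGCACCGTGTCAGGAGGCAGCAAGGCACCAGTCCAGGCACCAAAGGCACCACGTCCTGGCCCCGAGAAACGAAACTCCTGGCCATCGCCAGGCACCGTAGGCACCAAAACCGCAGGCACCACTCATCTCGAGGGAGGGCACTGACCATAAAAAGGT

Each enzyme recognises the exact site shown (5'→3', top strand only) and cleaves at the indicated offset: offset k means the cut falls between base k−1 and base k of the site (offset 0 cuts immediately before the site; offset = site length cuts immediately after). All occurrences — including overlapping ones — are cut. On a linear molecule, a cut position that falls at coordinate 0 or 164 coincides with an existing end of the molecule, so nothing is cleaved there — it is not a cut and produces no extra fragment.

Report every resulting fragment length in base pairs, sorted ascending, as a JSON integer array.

Scan for sites:
  SqiI (CCTGGC, off=3): starts [62, 84] → cuts [65, 87]
  TgoI (GGAGG, off=3): starts [0, 20, 140] → cuts [3, 23, 143]
  CdoI (AGGCACC, off=2): starts [7, 30, 42, 51, 97, 106, 121] → cuts [9, 32, 44, 53, 99, 108, 123]
  DwuX (AAAC, off=2): starts [74, 79, 114] → cuts [76, 81, 116]

All cut coordinates (distinct, sorted): [3, 9, 23, 32, 44, 53, 65, 76, 81, 87, 99, 108, 116, 123, 143]

Fragment lengths:
  [0,3): 3 bp
  [3,9): 6 bp
  [9,23): 14 bp
  [23,32): 9 bp
  [32,44): 12 bp
  [44,53): 9 bp
  [53,65): 12 bp
  [65,76): 11 bp
  [76,81): 5 bp
  [81,87): 6 bp
  [87,99): 12 bp
  [99,108): 9 bp
  [108,116): 8 bp
  [116,123): 7 bp
  [123,143): 20 bp
  [143,164): 21 bp

[3,5,6,6,7,8,9,9,9,11,12,12,12,14,20,21]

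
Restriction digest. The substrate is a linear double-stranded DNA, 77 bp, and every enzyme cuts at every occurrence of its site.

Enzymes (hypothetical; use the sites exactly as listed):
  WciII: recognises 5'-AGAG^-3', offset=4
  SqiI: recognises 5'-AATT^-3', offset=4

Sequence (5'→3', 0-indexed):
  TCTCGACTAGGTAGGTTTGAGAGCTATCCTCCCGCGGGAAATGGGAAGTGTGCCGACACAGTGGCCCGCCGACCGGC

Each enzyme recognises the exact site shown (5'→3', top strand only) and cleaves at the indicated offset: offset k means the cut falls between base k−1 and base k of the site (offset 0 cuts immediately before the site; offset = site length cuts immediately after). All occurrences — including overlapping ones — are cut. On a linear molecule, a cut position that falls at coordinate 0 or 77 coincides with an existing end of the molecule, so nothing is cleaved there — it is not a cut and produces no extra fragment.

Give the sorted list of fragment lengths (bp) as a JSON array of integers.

Scan for sites:
  WciII (AGAG, off=4): starts [19] → cuts [23]
  SqiI (AATT, off=4): no sites

All cut coordinates (distinct, sorted): [23]

Fragments:
  [0,23): 23 bp
  [23,77): 54 bp

[23,54]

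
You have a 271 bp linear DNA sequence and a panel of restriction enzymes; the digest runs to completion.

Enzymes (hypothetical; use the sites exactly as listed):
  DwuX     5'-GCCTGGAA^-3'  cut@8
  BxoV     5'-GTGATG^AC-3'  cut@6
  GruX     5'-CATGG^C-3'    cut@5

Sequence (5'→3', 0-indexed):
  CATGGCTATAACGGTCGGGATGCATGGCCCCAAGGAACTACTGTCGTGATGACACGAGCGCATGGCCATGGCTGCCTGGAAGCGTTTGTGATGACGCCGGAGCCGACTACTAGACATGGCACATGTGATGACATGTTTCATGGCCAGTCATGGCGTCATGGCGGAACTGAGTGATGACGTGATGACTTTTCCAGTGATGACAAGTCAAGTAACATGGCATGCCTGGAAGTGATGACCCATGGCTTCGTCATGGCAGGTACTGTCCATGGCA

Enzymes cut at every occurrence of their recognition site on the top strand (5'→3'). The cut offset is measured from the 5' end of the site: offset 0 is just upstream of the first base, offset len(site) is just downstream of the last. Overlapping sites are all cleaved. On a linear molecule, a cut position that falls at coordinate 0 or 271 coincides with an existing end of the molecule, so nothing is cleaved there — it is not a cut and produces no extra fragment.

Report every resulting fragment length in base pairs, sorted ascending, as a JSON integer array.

[2,5,6,6,8,8,8,10,10,11,11,11,12,13,14,15,15,16,18,22,24,26]

Scan for sites:
  DwuX GCCTGGAA/8: at [73, 220] ⇒ [81, 228]
  BxoV GTGATGAC/6: at [45, 87, 124, 170, 178, 193, 228] ⇒ [51, 93, 130, 176, 184, 199, 234]
  GruX CATGGC/5: at [0, 22, 60, 66, 114, 138, 148, 156, 212, 237, 248, 264] ⇒ [5, 27, 65, 71, 119, 143, 153, 161, 217, 242, 253, 269]

Pooled cuts: [5, 27, 51, 65, 71, 81, 93, 119, 130, 143, 153, 161, 176, 184, 199, 217, 228, 234, 242, 253, 269]

Fragment lengths:
  [0,5): 5 bp
  [5,27): 22 bp
  [27,51): 24 bp
  [51,65): 14 bp
  [65,71): 6 bp
  [71,81): 10 bp
  [81,93): 12 bp
  [93,119): 26 bp
  [119,130): 11 bp
  [130,143): 13 bp
  [143,153): 10 bp
  [153,161): 8 bp
  [161,176): 15 bp
  [176,184): 8 bp
  [184,199): 15 bp
  [199,217): 18 bp
  [217,228): 11 bp
  [228,234): 6 bp
  [234,242): 8 bp
  [242,253): 11 bp
  [253,269): 16 bp
  [269,271): 2 bp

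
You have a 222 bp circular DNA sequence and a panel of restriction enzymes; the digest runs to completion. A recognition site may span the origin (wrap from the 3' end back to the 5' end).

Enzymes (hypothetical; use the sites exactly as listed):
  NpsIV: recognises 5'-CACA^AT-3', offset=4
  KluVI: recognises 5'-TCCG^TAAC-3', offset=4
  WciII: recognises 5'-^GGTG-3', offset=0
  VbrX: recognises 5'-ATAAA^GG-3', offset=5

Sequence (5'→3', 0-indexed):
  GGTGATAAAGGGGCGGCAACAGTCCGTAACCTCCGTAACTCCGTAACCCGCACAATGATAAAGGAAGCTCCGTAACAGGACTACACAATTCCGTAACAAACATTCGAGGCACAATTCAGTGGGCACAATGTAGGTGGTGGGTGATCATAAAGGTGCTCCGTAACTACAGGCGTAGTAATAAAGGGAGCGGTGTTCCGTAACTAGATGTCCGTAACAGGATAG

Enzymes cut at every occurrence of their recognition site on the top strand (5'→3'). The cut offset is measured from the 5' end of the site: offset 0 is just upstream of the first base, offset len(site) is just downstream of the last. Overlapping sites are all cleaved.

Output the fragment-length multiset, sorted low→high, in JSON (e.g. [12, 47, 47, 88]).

Per-enzyme occurrences:
  NpsIV CACAAT/4: at [50, 83, 109, 123] ⇒ [54, 87, 113, 127]
  KluVI TCCGTAAC/4: at [22, 31, 39, 68, 89, 156, 193, 207] ⇒ [26, 35, 43, 72, 93, 160, 197, 211]
  WciII GGTG/0: at [0, 132, 135, 139, 151, 188] ⇒ [0, 132, 135, 139, 151, 188]
  VbrX ATAAAGG/5: at [4, 57, 146, 177] ⇒ [9, 62, 151, 182]

All cut coordinates (distinct, sorted): [0, 9, 26, 35, 43, 54, 62, 72, 87, 93, 113, 127, 132, 135, 139, 151, 160, 182, 188, 197, 211]

Fragments:
  0→9: 9 bp
  9→26: 17 bp
  26→35: 9 bp
  35→43: 8 bp
  43→54: 11 bp
  54→62: 8 bp
  62→72: 10 bp
  72→87: 15 bp
  87→93: 6 bp
  93→113: 20 bp
  113→127: 14 bp
  127→132: 5 bp
  132→135: 3 bp
  135→139: 4 bp
  139→151: 12 bp
  151→160: 9 bp
  160→182: 22 bp
  182→188: 6 bp
  188→197: 9 bp
  197→211: 14 bp
  211→0 (wrap): 222-211+0 = 11 bp

[3,4,5,6,6,8,8,9,9,9,9,10,11,11,12,14,14,15,17,20,22]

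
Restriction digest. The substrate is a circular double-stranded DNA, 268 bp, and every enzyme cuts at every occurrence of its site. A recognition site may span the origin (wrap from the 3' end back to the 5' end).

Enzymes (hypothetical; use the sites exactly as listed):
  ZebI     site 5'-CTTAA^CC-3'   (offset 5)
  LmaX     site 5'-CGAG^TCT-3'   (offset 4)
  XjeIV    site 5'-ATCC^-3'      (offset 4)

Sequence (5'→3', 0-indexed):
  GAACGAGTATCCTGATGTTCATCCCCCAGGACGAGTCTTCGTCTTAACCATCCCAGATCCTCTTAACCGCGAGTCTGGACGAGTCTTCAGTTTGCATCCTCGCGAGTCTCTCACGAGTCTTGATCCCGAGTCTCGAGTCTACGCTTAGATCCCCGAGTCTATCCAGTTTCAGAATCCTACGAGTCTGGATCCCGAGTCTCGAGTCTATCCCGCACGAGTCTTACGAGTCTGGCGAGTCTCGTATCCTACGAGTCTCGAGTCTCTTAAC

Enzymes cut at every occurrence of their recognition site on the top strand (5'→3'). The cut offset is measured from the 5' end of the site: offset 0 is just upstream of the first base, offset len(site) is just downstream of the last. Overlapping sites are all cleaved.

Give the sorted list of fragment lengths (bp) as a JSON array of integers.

[4,4,5,6,6,6,6,7,7,7,7,7,7,7,7,8,9,9,9,9,10,10,11,11,12,12,13,15,16,21]

Site scan:
  ZebI CTTAACC/5: at [42, 61] ⇒ [47, 66]
  LmaX CGAGTCT/4: at [31, 69, 79, 102, 113, 126, 133, 153, 179, 192, 199, 214, 223, 232, 248, 255] ⇒ [35, 73, 83, 106, 117, 130, 137, 157, 183, 196, 203, 218, 227, 236, 252, 259]
  XjeIV ATCC/4: at [8, 20, 49, 56, 95, 122, 148, 160, 173, 188, 206, 242] ⇒ [12, 24, 53, 60, 99, 126, 152, 164, 177, 192, 210, 246]

Pooled cuts: [12, 24, 35, 47, 53, 60, 66, 73, 83, 99, 106, 117, 126, 130, 137, 152, 157, 164, 177, 183, 192, 196, 203, 210, 218, 227, 236, 246, 252, 259]

Fragment lengths:
  12→24: 12 bp
  24→35: 11 bp
  35→47: 12 bp
  47→53: 6 bp
  53→60: 7 bp
  60→66: 6 bp
  66→73: 7 bp
  73→83: 10 bp
  83→99: 16 bp
  99→106: 7 bp
  106→117: 11 bp
  117→126: 9 bp
  126→130: 4 bp
  130→137: 7 bp
  137→152: 15 bp
  152→157: 5 bp
  157→164: 7 bp
  164→177: 13 bp
  177→183: 6 bp
  183→192: 9 bp
  192→196: 4 bp
  196→203: 7 bp
  203→210: 7 bp
  210→218: 8 bp
  218→227: 9 bp
  227→236: 9 bp
  236→246: 10 bp
  246→252: 6 bp
  252→259: 7 bp
  259→12 (wrap): 268-259+12 = 21 bp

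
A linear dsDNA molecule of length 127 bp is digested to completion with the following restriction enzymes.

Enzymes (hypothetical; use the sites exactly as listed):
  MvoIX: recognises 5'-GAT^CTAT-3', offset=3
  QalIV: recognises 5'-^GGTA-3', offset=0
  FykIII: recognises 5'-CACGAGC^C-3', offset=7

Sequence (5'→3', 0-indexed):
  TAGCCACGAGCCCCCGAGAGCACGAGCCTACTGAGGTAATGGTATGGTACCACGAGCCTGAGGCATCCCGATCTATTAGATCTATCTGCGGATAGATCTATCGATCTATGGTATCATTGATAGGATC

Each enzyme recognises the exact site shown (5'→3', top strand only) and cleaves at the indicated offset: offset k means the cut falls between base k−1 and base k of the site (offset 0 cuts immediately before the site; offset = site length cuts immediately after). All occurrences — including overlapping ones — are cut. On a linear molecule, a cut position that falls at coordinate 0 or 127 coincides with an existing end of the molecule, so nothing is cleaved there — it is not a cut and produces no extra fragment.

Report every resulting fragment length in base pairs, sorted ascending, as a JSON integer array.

Per-enzyme occurrences:
  MvoIX (GATCTAT, off=3): starts [69, 78, 94, 102] → cuts [72, 81, 97, 105]
  QalIV (GGTA, off=0): starts [34, 40, 45, 109] → cuts [34, 40, 45, 109]
  FykIII (CACGAGCC, off=7): starts [4, 20, 50] → cuts [11, 27, 57]

Pooled cuts: [11, 27, 34, 40, 45, 57, 72, 81, 97, 105, 109]

Fragment lengths:
  [0,11): 11 bp
  [11,27): 16 bp
  [27,34): 7 bp
  [34,40): 6 bp
  [40,45): 5 bp
  [45,57): 12 bp
  [57,72): 15 bp
  [72,81): 9 bp
  [81,97): 16 bp
  [97,105): 8 bp
  [105,109): 4 bp
  [109,127): 18 bp

[4,5,6,7,8,9,11,12,15,16,16,18]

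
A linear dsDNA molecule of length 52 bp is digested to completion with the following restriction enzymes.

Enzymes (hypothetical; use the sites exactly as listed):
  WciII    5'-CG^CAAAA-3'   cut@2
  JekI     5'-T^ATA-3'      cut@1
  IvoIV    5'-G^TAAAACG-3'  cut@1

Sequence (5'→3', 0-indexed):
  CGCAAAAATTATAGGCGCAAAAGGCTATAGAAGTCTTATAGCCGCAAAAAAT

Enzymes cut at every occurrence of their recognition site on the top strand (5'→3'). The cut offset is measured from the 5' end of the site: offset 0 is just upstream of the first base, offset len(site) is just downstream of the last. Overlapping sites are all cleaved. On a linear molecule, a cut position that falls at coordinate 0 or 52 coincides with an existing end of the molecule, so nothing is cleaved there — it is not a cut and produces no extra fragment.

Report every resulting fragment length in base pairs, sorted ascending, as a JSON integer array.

[2,7,7,8,8,9,11]

Site scan:
  WciII CGCAAAA/2: at [0, 15, 42] ⇒ [2, 17, 44]
  JekI TATA/1: at [9, 25, 36] ⇒ [10, 26, 37]
  IvoIV (GTAAAACG, off=1): no sites

All cut coordinates (distinct, sorted): [2, 10, 17, 26, 37, 44]

Fragments:
  [0,2): 2 bp
  [2,10): 8 bp
  [10,17): 7 bp
  [17,26): 9 bp
  [26,37): 11 bp
  [37,44): 7 bp
  [44,52): 8 bp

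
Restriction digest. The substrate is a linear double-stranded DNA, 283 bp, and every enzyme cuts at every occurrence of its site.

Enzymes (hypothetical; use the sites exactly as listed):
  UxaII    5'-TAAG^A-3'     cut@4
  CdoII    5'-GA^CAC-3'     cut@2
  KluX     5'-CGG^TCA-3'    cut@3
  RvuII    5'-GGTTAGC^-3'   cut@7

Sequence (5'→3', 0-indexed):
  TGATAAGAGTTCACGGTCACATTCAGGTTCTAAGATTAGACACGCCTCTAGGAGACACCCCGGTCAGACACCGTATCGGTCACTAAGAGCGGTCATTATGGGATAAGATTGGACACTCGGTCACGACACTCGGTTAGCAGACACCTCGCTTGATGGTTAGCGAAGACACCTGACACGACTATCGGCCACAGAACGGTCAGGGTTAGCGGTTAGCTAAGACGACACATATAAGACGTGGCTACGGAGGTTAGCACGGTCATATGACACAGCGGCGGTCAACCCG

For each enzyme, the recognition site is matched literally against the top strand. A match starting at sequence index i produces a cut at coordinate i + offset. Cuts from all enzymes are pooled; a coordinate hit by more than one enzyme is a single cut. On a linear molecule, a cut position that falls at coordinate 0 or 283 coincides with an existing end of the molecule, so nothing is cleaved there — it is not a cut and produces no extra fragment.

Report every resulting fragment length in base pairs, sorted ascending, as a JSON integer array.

[3,4,4,4,5,5,5,6,6,6,7,7,7,7,8,8,8,8,9,10,11,11,11,12,15,15,18,20,20,23]

Per-enzyme occurrences:
  UxaII TAAGA/4: at [3, 30, 83, 103, 214, 228] ⇒ [7, 34, 87, 107, 218, 232]
  CdoII GACAC/2: at [38, 53, 66, 111, 124, 139, 164, 171, 220, 262] ⇒ [40, 55, 68, 113, 126, 141, 166, 173, 222, 264]
  KluX CGGTCA/3: at [13, 60, 76, 89, 117, 193, 253, 272] ⇒ [16, 63, 79, 92, 120, 196, 256, 275]
  RvuII GGTTAGC/7: at [131, 154, 200, 207, 245] ⇒ [138, 161, 207, 214, 252]

Pooled cuts: [7, 16, 34, 40, 55, 63, 68, 79, 87, 92, 107, 113, 120, 126, 138, 141, 161, 166, 173, 196, 207, 214, 218, 222, 232, 252, 256, 264, 275]

Fragment lengths:
  [0,7): 7 bp
  [7,16): 9 bp
  [16,34): 18 bp
  [34,40): 6 bp
  [40,55): 15 bp
  [55,63): 8 bp
  [63,68): 5 bp
  [68,79): 11 bp
  [79,87): 8 bp
  [87,92): 5 bp
  [92,107): 15 bp
  [107,113): 6 bp
  [113,120): 7 bp
  [120,126): 6 bp
  [126,138): 12 bp
  [138,141): 3 bp
  [141,161): 20 bp
  [161,166): 5 bp
  [166,173): 7 bp
  [173,196): 23 bp
  [196,207): 11 bp
  [207,214): 7 bp
  [214,218): 4 bp
  [218,222): 4 bp
  [222,232): 10 bp
  [232,252): 20 bp
  [252,256): 4 bp
  [256,264): 8 bp
  [264,275): 11 bp
  [275,283): 8 bp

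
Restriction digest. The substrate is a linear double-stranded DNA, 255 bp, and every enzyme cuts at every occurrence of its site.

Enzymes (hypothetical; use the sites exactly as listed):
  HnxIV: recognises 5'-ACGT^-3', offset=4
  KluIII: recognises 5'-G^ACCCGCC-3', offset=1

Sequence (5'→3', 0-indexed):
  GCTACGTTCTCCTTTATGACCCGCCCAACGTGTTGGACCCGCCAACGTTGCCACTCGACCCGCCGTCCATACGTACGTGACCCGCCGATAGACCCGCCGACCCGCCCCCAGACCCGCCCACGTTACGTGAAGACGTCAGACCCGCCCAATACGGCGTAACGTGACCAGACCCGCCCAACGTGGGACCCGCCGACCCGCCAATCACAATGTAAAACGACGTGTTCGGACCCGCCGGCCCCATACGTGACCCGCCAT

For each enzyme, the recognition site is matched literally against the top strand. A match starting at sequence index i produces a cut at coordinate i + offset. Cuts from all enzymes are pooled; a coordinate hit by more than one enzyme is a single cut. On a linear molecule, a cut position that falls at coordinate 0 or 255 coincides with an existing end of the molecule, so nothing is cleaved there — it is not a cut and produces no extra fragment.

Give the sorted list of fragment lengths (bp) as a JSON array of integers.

[1,1,3,3,4,5,5,6,6,7,8,8,8,9,9,11,12,12,12,12,13,13,17,19,23,28]

Scan for sites:
  HnxIV (ACGT, off=4): starts [3, 27, 44, 70, 74, 119, 124, 132, 158, 177, 216, 241] → cuts [7, 31, 48, 74, 78, 123, 128, 136, 162, 181, 220, 245]
  KluIII (GACCCGCC, off=1): starts [17, 35, 56, 78, 90, 98, 110, 138, 167, 183, 191, 225, 245] → cuts [18, 36, 57, 79, 91, 99, 111, 139, 168, 184, 192, 226, 246]

All cut coordinates (distinct, sorted): [7, 18, 31, 36, 48, 57, 74, 78, 79, 91, 99, 111, 123, 128, 136, 139, 162, 168, 181, 184, 192, 220, 226, 245, 246]

Fragments:
  [0,7): 7 bp
  [7,18): 11 bp
  [18,31): 13 bp
  [31,36): 5 bp
  [36,48): 12 bp
  [48,57): 9 bp
  [57,74): 17 bp
  [74,78): 4 bp
  [78,79): 1 bp
  [79,91): 12 bp
  [91,99): 8 bp
  [99,111): 12 bp
  [111,123): 12 bp
  [123,128): 5 bp
  [128,136): 8 bp
  [136,139): 3 bp
  [139,162): 23 bp
  [162,168): 6 bp
  [168,181): 13 bp
  [181,184): 3 bp
  [184,192): 8 bp
  [192,220): 28 bp
  [220,226): 6 bp
  [226,245): 19 bp
  [245,246): 1 bp
  [246,255): 9 bp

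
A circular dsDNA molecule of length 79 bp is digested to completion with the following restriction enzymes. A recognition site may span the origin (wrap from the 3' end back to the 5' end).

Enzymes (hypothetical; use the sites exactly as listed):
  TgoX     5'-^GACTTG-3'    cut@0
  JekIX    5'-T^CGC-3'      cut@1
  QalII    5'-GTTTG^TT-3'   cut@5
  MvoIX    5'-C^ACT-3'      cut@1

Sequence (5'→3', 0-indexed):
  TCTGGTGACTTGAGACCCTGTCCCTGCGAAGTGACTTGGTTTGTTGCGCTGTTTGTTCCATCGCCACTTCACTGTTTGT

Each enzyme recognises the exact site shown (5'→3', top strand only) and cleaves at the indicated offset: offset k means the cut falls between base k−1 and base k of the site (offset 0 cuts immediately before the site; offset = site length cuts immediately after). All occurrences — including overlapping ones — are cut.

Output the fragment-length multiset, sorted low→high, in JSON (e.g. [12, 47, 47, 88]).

[4,5,6,7,8,11,12,26]

Scan for sites:
  TgoX GACTTG/0: at [6, 32] ⇒ [6, 32]
  JekIX TCGC/1: at [60] ⇒ [61]
  QalII GTTTGTT/5: at [38, 50, 73] ⇒ [43, 55, 78]
  MvoIX CACT/1: at [64, 69] ⇒ [65, 70]

Pooled cuts: [6, 32, 43, 55, 61, 65, 70, 78]

Fragment lengths:
  6→32: 26 bp
  32→43: 11 bp
  43→55: 12 bp
  55→61: 6 bp
  61→65: 4 bp
  65→70: 5 bp
  70→78: 8 bp
  78→6 (wrap): 79-78+6 = 7 bp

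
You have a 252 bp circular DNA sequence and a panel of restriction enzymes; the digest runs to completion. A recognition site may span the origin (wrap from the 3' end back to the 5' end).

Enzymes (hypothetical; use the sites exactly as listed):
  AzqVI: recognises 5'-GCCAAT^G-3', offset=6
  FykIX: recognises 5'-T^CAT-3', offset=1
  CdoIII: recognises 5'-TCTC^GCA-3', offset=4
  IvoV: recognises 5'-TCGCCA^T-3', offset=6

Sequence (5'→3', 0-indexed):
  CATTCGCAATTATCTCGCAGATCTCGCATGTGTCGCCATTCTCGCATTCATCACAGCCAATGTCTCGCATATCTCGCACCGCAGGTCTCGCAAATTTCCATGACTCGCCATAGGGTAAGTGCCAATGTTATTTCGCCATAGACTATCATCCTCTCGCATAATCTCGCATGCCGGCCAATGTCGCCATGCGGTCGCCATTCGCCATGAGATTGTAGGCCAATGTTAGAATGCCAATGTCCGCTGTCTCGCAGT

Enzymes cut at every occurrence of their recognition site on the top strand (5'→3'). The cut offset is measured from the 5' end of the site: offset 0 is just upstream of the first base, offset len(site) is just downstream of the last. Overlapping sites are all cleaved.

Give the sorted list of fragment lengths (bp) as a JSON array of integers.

[5,5,5,5,7,7,8,9,9,9,10,11,12,12,13,13,14,14,14,16,16,17,21]

Per-enzyme occurrences:
  AzqVI GCCAATG/6: at [55, 120, 173, 215, 229] ⇒ [61, 126, 179, 221, 235]
  FykIX TCAT/1: at [47, 145, 251] ⇒ [0, 48, 146]
  CdoIII TCTCGCA/4: at [12, 21, 39, 62, 71, 85, 151, 161, 243] ⇒ [16, 25, 43, 66, 75, 89, 155, 165, 247]
  IvoV TCGCCAT/6: at [32, 104, 132, 180, 191, 198] ⇒ [38, 110, 138, 186, 197, 204]

All cut coordinates (distinct, sorted): [0, 16, 25, 38, 43, 48, 61, 66, 75, 89, 110, 126, 138, 146, 155, 165, 179, 186, 197, 204, 221, 235, 247]

Fragments:
  0→16: 16 bp
  16→25: 9 bp
  25→38: 13 bp
  38→43: 5 bp
  43→48: 5 bp
  48→61: 13 bp
  61→66: 5 bp
  66→75: 9 bp
  75→89: 14 bp
  89→110: 21 bp
  110→126: 16 bp
  126→138: 12 bp
  138→146: 8 bp
  146→155: 9 bp
  155→165: 10 bp
  165→179: 14 bp
  179→186: 7 bp
  186→197: 11 bp
  197→204: 7 bp
  204→221: 17 bp
  221→235: 14 bp
  235→247: 12 bp
  247→0 (wrap): 252-247+0 = 5 bp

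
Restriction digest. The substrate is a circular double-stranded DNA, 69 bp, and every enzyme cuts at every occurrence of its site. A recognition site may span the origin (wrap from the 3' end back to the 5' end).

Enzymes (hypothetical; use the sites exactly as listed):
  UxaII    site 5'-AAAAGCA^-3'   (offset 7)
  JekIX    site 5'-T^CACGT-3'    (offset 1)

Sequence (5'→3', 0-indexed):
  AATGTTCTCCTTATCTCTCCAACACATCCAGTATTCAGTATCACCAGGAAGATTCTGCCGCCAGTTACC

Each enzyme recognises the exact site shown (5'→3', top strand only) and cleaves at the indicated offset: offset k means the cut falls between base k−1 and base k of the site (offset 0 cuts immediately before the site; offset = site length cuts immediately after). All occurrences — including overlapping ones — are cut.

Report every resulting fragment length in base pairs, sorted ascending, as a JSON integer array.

Site scan:
  UxaII (AAAAGCA, off=7): no sites
  JekIX (TCACGT, off=1): no sites

Pooled cuts: ∅

Fragments:
  no cuts → one circular fragment of 69 bp

[69]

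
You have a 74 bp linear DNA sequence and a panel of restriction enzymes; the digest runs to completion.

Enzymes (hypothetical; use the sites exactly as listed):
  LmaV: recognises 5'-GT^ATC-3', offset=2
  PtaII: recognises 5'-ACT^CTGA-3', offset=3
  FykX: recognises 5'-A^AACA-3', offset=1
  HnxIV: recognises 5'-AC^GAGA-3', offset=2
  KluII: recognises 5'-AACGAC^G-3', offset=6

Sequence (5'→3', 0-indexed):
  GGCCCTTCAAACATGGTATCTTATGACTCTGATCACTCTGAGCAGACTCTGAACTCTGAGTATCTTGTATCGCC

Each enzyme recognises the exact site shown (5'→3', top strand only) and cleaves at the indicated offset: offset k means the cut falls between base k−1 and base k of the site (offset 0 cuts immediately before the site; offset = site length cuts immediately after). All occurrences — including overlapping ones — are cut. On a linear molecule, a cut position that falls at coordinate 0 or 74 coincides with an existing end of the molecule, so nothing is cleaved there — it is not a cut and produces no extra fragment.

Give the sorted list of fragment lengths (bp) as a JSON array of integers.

Per-enzyme occurrences:
  LmaV GTATC/2: at [15, 59, 66] ⇒ [17, 61, 68]
  PtaII ACTCTGA/3: at [25, 34, 45, 52] ⇒ [28, 37, 48, 55]
  FykX AAACA/1: at [8] ⇒ [9]
  HnxIV (ACGAGA, off=2): no sites
  KluII (AACGACG, off=6): no sites

All cut coordinates (distinct, sorted): [9, 17, 28, 37, 48, 55, 61, 68]

Fragment lengths:
  [0,9): 9 bp
  [9,17): 8 bp
  [17,28): 11 bp
  [28,37): 9 bp
  [37,48): 11 bp
  [48,55): 7 bp
  [55,61): 6 bp
  [61,68): 7 bp
  [68,74): 6 bp

[6,6,7,7,8,9,9,11,11]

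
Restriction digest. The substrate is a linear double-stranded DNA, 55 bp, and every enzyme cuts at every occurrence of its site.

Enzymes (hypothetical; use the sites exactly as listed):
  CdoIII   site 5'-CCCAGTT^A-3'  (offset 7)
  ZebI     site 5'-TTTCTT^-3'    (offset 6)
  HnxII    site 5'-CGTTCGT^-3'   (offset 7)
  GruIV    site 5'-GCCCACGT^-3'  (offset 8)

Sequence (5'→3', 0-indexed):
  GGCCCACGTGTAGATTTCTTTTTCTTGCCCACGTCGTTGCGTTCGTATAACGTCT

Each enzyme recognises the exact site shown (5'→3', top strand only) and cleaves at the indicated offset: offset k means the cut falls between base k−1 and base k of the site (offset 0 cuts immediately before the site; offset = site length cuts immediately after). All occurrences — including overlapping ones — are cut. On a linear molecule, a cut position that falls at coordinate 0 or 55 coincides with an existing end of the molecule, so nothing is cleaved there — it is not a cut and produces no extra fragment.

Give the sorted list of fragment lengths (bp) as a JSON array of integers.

[6,8,9,9,11,12]

Per-enzyme occurrences:
  CdoIII (CCCAGTTA, off=7): no sites
  ZebI TTTCTT/6: at [14, 20] ⇒ [20, 26]
  HnxII CGTTCGT/7: at [39] ⇒ [46]
  GruIV GCCCACGT/8: at [1, 26] ⇒ [9, 34]

Pooled cuts: [9, 20, 26, 34, 46]

Fragments:
  [0,9): 9 bp
  [9,20): 11 bp
  [20,26): 6 bp
  [26,34): 8 bp
  [34,46): 12 bp
  [46,55): 9 bp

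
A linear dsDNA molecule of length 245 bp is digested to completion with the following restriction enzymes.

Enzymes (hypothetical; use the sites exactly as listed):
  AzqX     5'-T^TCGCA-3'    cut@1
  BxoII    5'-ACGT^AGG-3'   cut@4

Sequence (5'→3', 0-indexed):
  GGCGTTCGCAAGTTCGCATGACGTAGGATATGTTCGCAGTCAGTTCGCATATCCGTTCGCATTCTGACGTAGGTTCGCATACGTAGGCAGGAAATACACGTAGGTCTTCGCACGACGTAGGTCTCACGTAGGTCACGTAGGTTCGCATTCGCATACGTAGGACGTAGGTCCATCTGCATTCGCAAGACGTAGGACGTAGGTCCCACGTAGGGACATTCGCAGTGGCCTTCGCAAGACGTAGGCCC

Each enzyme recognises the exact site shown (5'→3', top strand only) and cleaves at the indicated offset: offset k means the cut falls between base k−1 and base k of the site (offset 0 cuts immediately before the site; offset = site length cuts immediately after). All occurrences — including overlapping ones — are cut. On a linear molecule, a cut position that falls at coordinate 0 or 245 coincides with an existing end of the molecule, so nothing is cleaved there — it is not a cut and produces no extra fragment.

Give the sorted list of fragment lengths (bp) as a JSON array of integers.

[4,4,5,6,6,6,7,7,8,8,9,9,10,10,11,11,11,11,11,11,11,12,12,14,14,17]

Per-enzyme occurrences:
  AzqX TTCGCA/1: at [4, 12, 32, 43, 55, 73, 106, 141, 147, 178, 215, 227] ⇒ [5, 13, 33, 44, 56, 74, 107, 142, 148, 179, 216, 228]
  BxoII ACGTAGG/4: at [20, 66, 80, 97, 114, 125, 134, 154, 161, 186, 193, 204, 235] ⇒ [24, 70, 84, 101, 118, 129, 138, 158, 165, 190, 197, 208, 239]

Pooled cuts: [5, 13, 24, 33, 44, 56, 70, 74, 84, 101, 107, 118, 129, 138, 142, 148, 158, 165, 179, 190, 197, 208, 216, 228, 239]

Fragment lengths:
  [0,5): 5 bp
  [5,13): 8 bp
  [13,24): 11 bp
  [24,33): 9 bp
  [33,44): 11 bp
  [44,56): 12 bp
  [56,70): 14 bp
  [70,74): 4 bp
  [74,84): 10 bp
  [84,101): 17 bp
  [101,107): 6 bp
  [107,118): 11 bp
  [118,129): 11 bp
  [129,138): 9 bp
  [138,142): 4 bp
  [142,148): 6 bp
  [148,158): 10 bp
  [158,165): 7 bp
  [165,179): 14 bp
  [179,190): 11 bp
  [190,197): 7 bp
  [197,208): 11 bp
  [208,216): 8 bp
  [216,228): 12 bp
  [228,239): 11 bp
  [239,245): 6 bp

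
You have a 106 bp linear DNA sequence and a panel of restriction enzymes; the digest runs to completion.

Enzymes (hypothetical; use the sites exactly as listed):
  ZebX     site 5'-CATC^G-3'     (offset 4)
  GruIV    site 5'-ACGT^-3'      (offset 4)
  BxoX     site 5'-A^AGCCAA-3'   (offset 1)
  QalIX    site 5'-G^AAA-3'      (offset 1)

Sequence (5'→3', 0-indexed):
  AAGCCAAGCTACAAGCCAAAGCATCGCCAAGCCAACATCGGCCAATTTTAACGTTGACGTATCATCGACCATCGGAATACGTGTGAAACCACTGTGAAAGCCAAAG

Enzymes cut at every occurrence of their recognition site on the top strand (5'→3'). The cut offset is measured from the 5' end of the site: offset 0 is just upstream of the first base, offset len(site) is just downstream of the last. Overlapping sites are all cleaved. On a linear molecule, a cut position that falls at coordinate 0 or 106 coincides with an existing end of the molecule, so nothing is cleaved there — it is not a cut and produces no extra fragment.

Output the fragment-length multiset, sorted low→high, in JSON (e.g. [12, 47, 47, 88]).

Scan for sites:
  ZebX (CATCG, off=4): starts [21, 35, 62, 69] → cuts [25, 39, 66, 73]
  GruIV (ACGT, off=4): starts [50, 56, 78] → cuts [54, 60, 82]
  BxoX (AAGCCAA, off=1): starts [0, 12, 28, 97] → cuts [1, 13, 29, 98]
  QalIX (GAAA, off=1): starts [84, 95] → cuts [85, 96]

Pooled cuts: [1, 13, 25, 29, 39, 54, 60, 66, 73, 82, 85, 96, 98]

Fragments:
  [0,1): 1 bp
  [1,13): 12 bp
  [13,25): 12 bp
  [25,29): 4 bp
  [29,39): 10 bp
  [39,54): 15 bp
  [54,60): 6 bp
  [60,66): 6 bp
  [66,73): 7 bp
  [73,82): 9 bp
  [82,85): 3 bp
  [85,96): 11 bp
  [96,98): 2 bp
  [98,106): 8 bp

[1,2,3,4,6,6,7,8,9,10,11,12,12,15]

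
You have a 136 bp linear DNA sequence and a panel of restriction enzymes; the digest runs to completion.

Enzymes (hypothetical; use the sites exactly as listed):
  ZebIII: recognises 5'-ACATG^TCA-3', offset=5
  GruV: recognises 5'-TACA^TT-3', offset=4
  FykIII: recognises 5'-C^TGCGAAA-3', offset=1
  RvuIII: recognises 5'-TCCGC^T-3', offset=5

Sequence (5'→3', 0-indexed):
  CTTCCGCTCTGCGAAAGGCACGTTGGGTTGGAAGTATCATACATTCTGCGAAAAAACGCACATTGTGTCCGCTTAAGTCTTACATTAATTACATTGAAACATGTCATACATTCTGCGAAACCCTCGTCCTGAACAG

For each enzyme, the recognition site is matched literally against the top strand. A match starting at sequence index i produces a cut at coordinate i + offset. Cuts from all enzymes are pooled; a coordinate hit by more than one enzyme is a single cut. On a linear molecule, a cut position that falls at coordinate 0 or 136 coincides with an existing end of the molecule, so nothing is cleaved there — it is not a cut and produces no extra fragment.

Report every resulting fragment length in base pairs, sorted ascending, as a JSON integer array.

Scan for sites:
  ZebIII ACATGTCA/5: at [98] ⇒ [103]
  GruV TACATT/4: at [39, 80, 89, 106] ⇒ [43, 84, 93, 110]
  FykIII CTGCGAAA/1: at [8, 45, 112] ⇒ [9, 46, 113]
  RvuIII TCCGCT/5: at [2, 67] ⇒ [7, 72]

All cut coordinates (distinct, sorted): [7, 9, 43, 46, 72, 84, 93, 103, 110, 113]

Fragments:
  [0,7): 7 bp
  [7,9): 2 bp
  [9,43): 34 bp
  [43,46): 3 bp
  [46,72): 26 bp
  [72,84): 12 bp
  [84,93): 9 bp
  [93,103): 10 bp
  [103,110): 7 bp
  [110,113): 3 bp
  [113,136): 23 bp

[2,3,3,7,7,9,10,12,23,26,34]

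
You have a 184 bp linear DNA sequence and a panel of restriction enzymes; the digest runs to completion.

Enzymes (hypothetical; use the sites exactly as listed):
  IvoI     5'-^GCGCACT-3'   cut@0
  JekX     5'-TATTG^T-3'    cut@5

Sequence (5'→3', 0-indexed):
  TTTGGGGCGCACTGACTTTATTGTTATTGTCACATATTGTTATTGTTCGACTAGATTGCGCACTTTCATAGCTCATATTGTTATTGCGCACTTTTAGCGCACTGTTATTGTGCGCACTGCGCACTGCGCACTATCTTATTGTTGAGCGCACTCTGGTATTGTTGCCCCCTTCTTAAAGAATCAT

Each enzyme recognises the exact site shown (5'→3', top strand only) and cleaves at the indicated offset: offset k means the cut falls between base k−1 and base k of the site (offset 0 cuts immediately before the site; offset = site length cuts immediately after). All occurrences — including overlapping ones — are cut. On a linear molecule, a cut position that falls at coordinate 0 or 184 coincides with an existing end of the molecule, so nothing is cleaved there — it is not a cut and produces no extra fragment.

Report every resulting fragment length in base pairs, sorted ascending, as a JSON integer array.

Per-enzyme occurrences:
  IvoI GCGCACT/0: at [6, 57, 85, 96, 111, 118, 125, 145] ⇒ [6, 57, 85, 96, 111, 118, 125, 145]
  JekX TATTGT/5: at [18, 24, 34, 40, 75, 105, 136, 156] ⇒ [23, 29, 39, 45, 80, 110, 141, 161]

All cut coordinates (distinct, sorted): [6, 23, 29, 39, 45, 57, 80, 85, 96, 110, 111, 118, 125, 141, 145, 161]

Fragment lengths:
  [0,6): 6 bp
  [6,23): 17 bp
  [23,29): 6 bp
  [29,39): 10 bp
  [39,45): 6 bp
  [45,57): 12 bp
  [57,80): 23 bp
  [80,85): 5 bp
  [85,96): 11 bp
  [96,110): 14 bp
  [110,111): 1 bp
  [111,118): 7 bp
  [118,125): 7 bp
  [125,141): 16 bp
  [141,145): 4 bp
  [145,161): 16 bp
  [161,184): 23 bp

[1,4,5,6,6,6,7,7,10,11,12,14,16,16,17,23,23]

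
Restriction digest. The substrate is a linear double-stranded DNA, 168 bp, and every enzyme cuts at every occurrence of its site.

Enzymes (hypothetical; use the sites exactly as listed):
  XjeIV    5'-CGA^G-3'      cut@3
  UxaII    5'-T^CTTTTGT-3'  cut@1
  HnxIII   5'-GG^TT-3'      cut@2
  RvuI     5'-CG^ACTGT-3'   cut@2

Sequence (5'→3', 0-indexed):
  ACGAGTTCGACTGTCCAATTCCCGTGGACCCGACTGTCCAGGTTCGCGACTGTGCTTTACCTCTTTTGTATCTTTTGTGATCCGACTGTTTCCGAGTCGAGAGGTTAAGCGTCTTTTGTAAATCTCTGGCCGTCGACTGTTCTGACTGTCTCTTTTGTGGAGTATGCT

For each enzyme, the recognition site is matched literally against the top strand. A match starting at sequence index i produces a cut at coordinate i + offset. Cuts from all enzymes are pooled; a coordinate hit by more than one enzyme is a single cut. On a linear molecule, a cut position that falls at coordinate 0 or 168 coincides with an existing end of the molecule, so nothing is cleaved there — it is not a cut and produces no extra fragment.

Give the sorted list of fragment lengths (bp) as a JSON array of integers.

[4,4,5,5,6,8,9,10,11,13,14,16,17,23,23]

Site scan:
  XjeIV CGAG/3: at [1, 92, 97] ⇒ [4, 95, 100]
  UxaII TCTTTTGT/1: at [61, 70, 111, 150] ⇒ [62, 71, 112, 151]
  HnxIII GGTT/2: at [40, 102] ⇒ [42, 104]
  RvuI CGACTGT/2: at [7, 30, 46, 82, 133] ⇒ [9, 32, 48, 84, 135]

All cut coordinates (distinct, sorted): [4, 9, 32, 42, 48, 62, 71, 84, 95, 100, 104, 112, 135, 151]

Fragment lengths:
  [0,4): 4 bp
  [4,9): 5 bp
  [9,32): 23 bp
  [32,42): 10 bp
  [42,48): 6 bp
  [48,62): 14 bp
  [62,71): 9 bp
  [71,84): 13 bp
  [84,95): 11 bp
  [95,100): 5 bp
  [100,104): 4 bp
  [104,112): 8 bp
  [112,135): 23 bp
  [135,151): 16 bp
  [151,168): 17 bp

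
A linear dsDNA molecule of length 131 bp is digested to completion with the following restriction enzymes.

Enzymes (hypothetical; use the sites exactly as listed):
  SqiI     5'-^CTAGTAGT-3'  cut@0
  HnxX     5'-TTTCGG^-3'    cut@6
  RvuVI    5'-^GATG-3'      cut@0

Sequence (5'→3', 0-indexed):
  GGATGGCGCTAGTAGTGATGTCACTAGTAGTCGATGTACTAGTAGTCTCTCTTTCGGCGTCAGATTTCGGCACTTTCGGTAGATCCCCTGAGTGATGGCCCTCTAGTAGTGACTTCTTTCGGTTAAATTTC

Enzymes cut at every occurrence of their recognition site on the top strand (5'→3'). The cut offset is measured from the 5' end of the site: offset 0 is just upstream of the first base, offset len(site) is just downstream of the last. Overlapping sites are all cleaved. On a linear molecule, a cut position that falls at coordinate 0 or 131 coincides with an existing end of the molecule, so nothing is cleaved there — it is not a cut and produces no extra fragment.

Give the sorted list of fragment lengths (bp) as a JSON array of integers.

[1,6,7,7,8,9,9,9,9,13,14,19,20]

Per-enzyme occurrences:
  SqiI (CTAGTAGT, off=0): starts [8, 23, 38, 102] → cuts [8, 23, 38, 102]
  HnxX (TTTCGG, off=6): starts [51, 64, 73, 116] → cuts [57, 70, 79, 122]
  RvuVI (GATG, off=0): starts [1, 16, 32, 93] → cuts [1, 16, 32, 93]

All cut coordinates (distinct, sorted): [1, 8, 16, 23, 32, 38, 57, 70, 79, 93, 102, 122]

Fragments:
  [0,1): 1 bp
  [1,8): 7 bp
  [8,16): 8 bp
  [16,23): 7 bp
  [23,32): 9 bp
  [32,38): 6 bp
  [38,57): 19 bp
  [57,70): 13 bp
  [70,79): 9 bp
  [79,93): 14 bp
  [93,102): 9 bp
  [102,122): 20 bp
  [122,131): 9 bp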